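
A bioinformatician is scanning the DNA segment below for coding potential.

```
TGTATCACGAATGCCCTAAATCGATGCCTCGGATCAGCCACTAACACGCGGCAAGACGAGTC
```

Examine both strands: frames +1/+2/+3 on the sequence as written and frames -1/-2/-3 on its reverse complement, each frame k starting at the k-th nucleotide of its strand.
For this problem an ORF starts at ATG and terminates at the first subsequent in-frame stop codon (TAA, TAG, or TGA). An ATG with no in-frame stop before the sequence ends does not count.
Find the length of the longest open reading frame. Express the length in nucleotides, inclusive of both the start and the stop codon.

21

Reverse complement (5'→3'): GACTCGTCTTGCCGCGTGTTAGTGGCTGATCCGAGGCATCGATTTAGGGCATTCGTGATACA
Frame +1: TGT ATC ACG AAT GCC CTA AAT CGA TGC CTC GGA TCA GCC ACT AAC ACG CGG CAA GAC GAG — no ATG→stop ORF.
Frame +2: GTA TCA CGA ATG CCC TAA ATC GAT GCC TCG GAT CAG CCA CTA ACA CGC GGC AAG ACG AGT — ATG at 11, stop TAA at 17 → 9 nt.
Frame +3: TAT CAC GAA TGC CCT AAA TCG ATG CCT CGG ATC AGC CAC TAA CAC GCG GCA AGA CGA GTC — ATG at 24, stop TAA at 42 → 21 nt.
Frame -1: GAC TCG TCT TGC CGC GTG TTA GTG GCT GAT CCG AGG CAT CGA TTT AGG GCA TTC GTG ATA — no ATG→stop ORF.
Frame -2: ACT CGT CTT GCC GCG TGT TAG TGG CTG ATC CGA GGC ATC GAT TTA GGG CAT TCG TGA TAC — no ATG→stop ORF.
Frame -3: CTC GTC TTG CCG CGT GTT AGT GGC TGA TCC GAG GCA TCG ATT TAG GGC ATT CGT GAT ACA — no ATG→stop ORF.
Longest: frame +3, positions 24–44, 21 nt = 7 codons = 6 aa. → 21 nucleotides.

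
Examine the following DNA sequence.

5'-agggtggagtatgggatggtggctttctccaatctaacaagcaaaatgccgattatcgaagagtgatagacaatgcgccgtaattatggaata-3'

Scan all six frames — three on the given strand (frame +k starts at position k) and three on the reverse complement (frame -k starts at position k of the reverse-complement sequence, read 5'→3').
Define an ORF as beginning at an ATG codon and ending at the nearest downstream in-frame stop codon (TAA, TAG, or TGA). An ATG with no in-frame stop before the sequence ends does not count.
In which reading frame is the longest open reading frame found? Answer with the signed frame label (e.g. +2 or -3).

+1

Reverse complement (5'→3'): TATTCCATAATTACGGCGCATTGTCTATCACTCTTCGATAATCGGCATTTTGCTTGTTAGATTGGAGAAAGCCACCATCCCATACTCCACCCT
Frame +1: AGG GTG GAG TAT GGG ATG GTG GCT TTC TCC AAT CTA ACA AGC AAA ATG CCG ATT ATC GAA GAG TGA TAG ACA ATG CGC CGT AAT TAT GGA ATA — ATG at 16, stop TGA at 64 → 51 nt; ATG at 46, stop TGA at 64 → 21 nt.
Frame +2: GGG TGG AGT ATG GGA TGG TGG CTT TCT CCA ATC TAA CAA GCA AAA TGC CGA TTA TCG AAG AGT GAT AGA CAA TGC GCC GTA ATT ATG GAA — ATG at 11, stop TAA at 35 → 27 nt.
Frame +3: GGT GGA GTA TGG GAT GGT GGC TTT CTC CAA TCT AAC AAG CAA AAT GCC GAT TAT CGA AGA GTG ATA GAC AAT GCG CCG TAA TTA TGG AAT — no ATG→stop ORF.
Frame -1: TAT TCC ATA ATT ACG GCG CAT TGT CTA TCA CTC TTC GAT AAT CGG CAT TTT GCT TGT TAG ATT GGA GAA AGC CAC CAT CCC ATA CTC CAC CCT — no ATG→stop ORF.
Frame -2: ATT CCA TAA TTA CGG CGC ATT GTC TAT CAC TCT TCG ATA ATC GGC ATT TTG CTT GTT AGA TTG GAG AAA GCC ACC ATC CCA TAC TCC ACC — no ATG→stop ORF.
Frame -3: TTC CAT AAT TAC GGC GCA TTG TCT ATC ACT CTT CGA TAA TCG GCA TTT TGC TTG TTA GAT TGG AGA AAG CCA CCA TCC CAT ACT CCA CCC — no ATG→stop ORF.
Longest ORF is 51 nt in frame +1 (positions 16–66).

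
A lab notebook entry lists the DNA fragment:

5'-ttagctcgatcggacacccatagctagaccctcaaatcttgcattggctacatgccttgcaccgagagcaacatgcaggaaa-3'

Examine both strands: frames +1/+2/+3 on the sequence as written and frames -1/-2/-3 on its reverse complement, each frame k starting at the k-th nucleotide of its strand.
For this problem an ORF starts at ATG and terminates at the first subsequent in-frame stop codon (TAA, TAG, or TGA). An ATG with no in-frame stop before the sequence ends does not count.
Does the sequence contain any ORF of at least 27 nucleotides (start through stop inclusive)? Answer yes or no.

Reverse complement (5'→3'): TTTCCTGCATGTTGCTCTCGGTGCAAGGCATGTAGCCAATGCAAGATTTGAGGGTCTAGCTATGGGTGTCCGATCGAGCTAA
Frame +1: TTA GCT CGA TCG GAC ACC CAT AGC TAG ACC CTC AAA TCT TGC ATT GGC TAC ATG CCT TGC ACC GAG AGC AAC ATG CAG GAA — no ATG→stop ORF.
Frame +2: TAG CTC GAT CGG ACA CCC ATA GCT AGA CCC TCA AAT CTT GCA TTG GCT ACA TGC CTT GCA CCG AGA GCA ACA TGC AGG AAA — no ATG→stop ORF.
Frame +3: AGC TCG ATC GGA CAC CCA TAG CTA GAC CCT CAA ATC TTG CAT TGG CTA CAT GCC TTG CAC CGA GAG CAA CAT GCA GGA — no ATG→stop ORF.
Frame -1: TTT CCT GCA TGT TGC TCT CGG TGC AAG GCA TGT AGC CAA TGC AAG ATT TGA GGG TCT AGC TAT GGG TGT CCG ATC GAG CTA — no ATG→stop ORF.
Frame -2: TTC CTG CAT GTT GCT CTC GGT GCA AGG CAT GTA GCC AAT GCA AGA TTT GAG GGT CTA GCT ATG GGT GTC CGA TCG AGC TAA — ATG at 62, stop TAA at 80 → 21 nt.
Frame -3: TCC TGC ATG TTG CTC TCG GTG CAA GGC ATG TAG CCA ATG CAA GAT TTG AGG GTC TAG CTA TGG GTG TCC GAT CGA GCT — ATG at 9, stop TAG at 33 → 27 nt; ATG at 30, stop TAG at 33 → 6 nt; ATG at 39, stop TAG at 57 → 21 nt.
Frame -3 has an ORF of 27 nucleotides (positions 9–35) ≥ 27, so yes.

yes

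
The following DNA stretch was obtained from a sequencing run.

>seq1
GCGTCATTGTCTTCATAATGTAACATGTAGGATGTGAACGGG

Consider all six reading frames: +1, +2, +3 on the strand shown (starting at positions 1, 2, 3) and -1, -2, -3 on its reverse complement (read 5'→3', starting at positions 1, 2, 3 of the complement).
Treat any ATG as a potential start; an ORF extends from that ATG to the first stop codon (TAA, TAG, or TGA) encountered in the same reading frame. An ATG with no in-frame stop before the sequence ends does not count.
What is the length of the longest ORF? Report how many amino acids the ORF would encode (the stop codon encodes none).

1

Reverse complement (5'→3'): CCCGTTCACATCCTACATGTTACATTATGAAGACAATGACGC
Frame +1: GCG TCA TTG TCT TCA TAA TGT AAC ATG TAG GAT GTG AAC GGG — ATG at 25, stop TAG at 28 → 6 nt.
Frame +2: CGT CAT TGT CTT CAT AAT GTA ACA TGT AGG ATG TGA ACG — ATG at 32, stop TGA at 35 → 6 nt.
Frame +3: GTC ATT GTC TTC ATA ATG TAA CAT GTA GGA TGT GAA CGG — ATG at 18, stop TAA at 21 → 6 nt.
Frame -1: CCC GTT CAC ATC CTA CAT GTT ACA TTA TGA AGA CAA TGA CGC — no ATG→stop ORF.
Frame -2: CCG TTC ACA TCC TAC ATG TTA CAT TAT GAA GAC AAT GAC — no ATG→stop ORF.
Frame -3: CGT TCA CAT CCT ACA TGT TAC ATT ATG AAG ACA ATG ACG — no ATG→stop ORF.
Longest: frame +1, positions 25–30, 6 nt = 2 codons = 1 aa. → 1 amino acids.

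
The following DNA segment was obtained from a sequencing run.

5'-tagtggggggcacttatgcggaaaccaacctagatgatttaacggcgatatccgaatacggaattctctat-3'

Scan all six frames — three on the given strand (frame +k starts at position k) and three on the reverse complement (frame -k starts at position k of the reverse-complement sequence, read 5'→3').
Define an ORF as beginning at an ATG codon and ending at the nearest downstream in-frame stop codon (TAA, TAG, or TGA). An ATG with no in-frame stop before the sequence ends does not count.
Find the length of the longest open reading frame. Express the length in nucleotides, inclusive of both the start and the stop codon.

Reverse complement (5'→3'): ATAGAGAATTCCGTATTCGGATATCGCCGTTAAATCATCTAGGTTGGTTTCCGCATAAGTGCCCCCCACTA
Frame +1: TAG TGG GGG GCA CTT ATG CGG AAA CCA ACC TAG ATG ATT TAA CGG CGA TAT CCG AAT ACG GAA TTC TCT — ATG at 16, stop TAG at 31 → 18 nt; ATG at 34, stop TAA at 40 → 9 nt.
Frame +2: AGT GGG GGG CAC TTA TGC GGA AAC CAA CCT AGA TGA TTT AAC GGC GAT ATC CGA ATA CGG AAT TCT CTA — no ATG→stop ORF.
Frame +3: GTG GGG GGC ACT TAT GCG GAA ACC AAC CTA GAT GAT TTA ACG GCG ATA TCC GAA TAC GGA ATT CTC TAT — no ATG→stop ORF.
Frame -1: ATA GAG AAT TCC GTA TTC GGA TAT CGC CGT TAA ATC ATC TAG GTT GGT TTC CGC ATA AGT GCC CCC CAC — no ATG→stop ORF.
Frame -2: TAG AGA ATT CCG TAT TCG GAT ATC GCC GTT AAA TCA TCT AGG TTG GTT TCC GCA TAA GTG CCC CCC ACT — no ATG→stop ORF.
Frame -3: AGA GAA TTC CGT ATT CGG ATA TCG CCG TTA AAT CAT CTA GGT TGG TTT CCG CAT AAG TGC CCC CCA CTA — no ATG→stop ORF.
Longest: frame +1, positions 16–33, 18 nt = 6 codons = 5 aa. → 18 nucleotides.

18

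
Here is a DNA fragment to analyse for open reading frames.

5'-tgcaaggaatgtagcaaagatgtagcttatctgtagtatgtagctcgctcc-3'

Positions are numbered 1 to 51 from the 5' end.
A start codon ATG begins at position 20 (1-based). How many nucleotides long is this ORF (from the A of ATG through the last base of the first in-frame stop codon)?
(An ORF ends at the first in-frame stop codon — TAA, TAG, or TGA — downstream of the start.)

6

Codons from position 20: ATG (20–22), TAG (23–25).
TAG is the first in-frame stop; ORF spans 20–25, 6 nucleotides.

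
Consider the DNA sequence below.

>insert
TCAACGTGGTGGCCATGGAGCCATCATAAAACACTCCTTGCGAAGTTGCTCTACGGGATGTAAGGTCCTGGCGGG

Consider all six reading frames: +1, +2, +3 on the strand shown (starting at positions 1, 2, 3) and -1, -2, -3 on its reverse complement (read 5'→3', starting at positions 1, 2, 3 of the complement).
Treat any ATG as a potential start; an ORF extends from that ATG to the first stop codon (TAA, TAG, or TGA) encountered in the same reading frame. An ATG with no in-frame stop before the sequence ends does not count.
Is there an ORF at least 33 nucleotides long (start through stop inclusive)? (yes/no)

no

Reverse complement (5'→3'): CCCGCCAGGACCTTACATCCCGTAGAGCAACTTCGCAAGGAGTGTTTTATGATGGCTCCATGGCCACCACGTTGA
Frame +1: TCA ACG TGG TGG CCA TGG AGC CAT CAT AAA ACA CTC CTT GCG AAG TTG CTC TAC GGG ATG TAA GGT CCT GGC GGG — ATG at 58, stop TAA at 61 → 6 nt.
Frame +2: CAA CGT GGT GGC CAT GGA GCC ATC ATA AAA CAC TCC TTG CGA AGT TGC TCT ACG GGA TGT AAG GTC CTG GCG — no ATG→stop ORF.
Frame +3: AAC GTG GTG GCC ATG GAG CCA TCA TAA AAC ACT CCT TGC GAA GTT GCT CTA CGG GAT GTA AGG TCC TGG CGG — ATG at 15, stop TAA at 27 → 15 nt.
Frame -1: CCC GCC AGG ACC TTA CAT CCC GTA GAG CAA CTT CGC AAG GAG TGT TTT ATG ATG GCT CCA TGG CCA CCA CGT TGA — ATG at 49, stop TGA at 73 → 27 nt; ATG at 52, stop TGA at 73 → 24 nt.
Frame -2: CCG CCA GGA CCT TAC ATC CCG TAG AGC AAC TTC GCA AGG AGT GTT TTA TGA TGG CTC CAT GGC CAC CAC GTT — no ATG→stop ORF.
Frame -3: CGC CAG GAC CTT ACA TCC CGT AGA GCA ACT TCG CAA GGA GTG TTT TAT GAT GGC TCC ATG GCC ACC ACG TTG — no ATG→stop ORF.
Largest ORF found is 27 nucleotides < 33, so no.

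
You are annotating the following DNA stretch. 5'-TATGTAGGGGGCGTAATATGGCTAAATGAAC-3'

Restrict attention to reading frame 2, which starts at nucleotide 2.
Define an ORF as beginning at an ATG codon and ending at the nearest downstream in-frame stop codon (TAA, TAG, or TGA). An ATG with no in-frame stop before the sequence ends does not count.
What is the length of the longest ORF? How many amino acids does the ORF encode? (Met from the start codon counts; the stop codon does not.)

1

Frame 2: ATG TAG GGG GCG TAA TAT GGC TAA ATG AAC — ATG at 2, stop TAG at 5 → 6 nt.
Longest: frame 2, positions 2–7, 6 nt = 2 codons = 1 aa. → 1 amino acids.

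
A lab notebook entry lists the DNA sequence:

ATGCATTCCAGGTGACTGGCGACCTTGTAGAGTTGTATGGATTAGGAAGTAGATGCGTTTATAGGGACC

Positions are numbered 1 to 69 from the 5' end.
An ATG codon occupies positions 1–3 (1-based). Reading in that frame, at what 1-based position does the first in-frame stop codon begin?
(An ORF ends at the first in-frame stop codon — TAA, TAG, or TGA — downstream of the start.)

13

Codons from position 1: ATG (1–3), CAT (4–6), TCC (7–9), AGG (10–12), TGA (13–15).
TGA is a stop codon; it begins at position 13.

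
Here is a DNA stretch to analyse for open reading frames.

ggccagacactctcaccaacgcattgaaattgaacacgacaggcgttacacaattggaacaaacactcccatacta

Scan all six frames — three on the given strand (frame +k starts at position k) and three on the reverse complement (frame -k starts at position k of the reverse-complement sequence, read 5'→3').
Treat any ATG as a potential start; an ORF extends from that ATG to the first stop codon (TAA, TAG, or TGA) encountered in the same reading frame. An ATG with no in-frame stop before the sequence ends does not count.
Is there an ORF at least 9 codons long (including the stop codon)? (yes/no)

Reverse complement (5'→3'): TAGTATGGGAGTGTTTGTTCCAATTGTGTAACGCCTGTCGTGTTCAATTTCAATGCGTTGGTGAGAGTGTCTGGCC
Frame +1: GGC CAG ACA CTC TCA CCA ACG CAT TGA AAT TGA ACA CGA CAG GCG TTA CAC AAT TGG AAC AAA CAC TCC CAT ACT — no ATG→stop ORF.
Frame +2: GCC AGA CAC TCT CAC CAA CGC ATT GAA ATT GAA CAC GAC AGG CGT TAC ACA ATT GGA ACA AAC ACT CCC ATA CTA — no ATG→stop ORF.
Frame +3: CCA GAC ACT CTC ACC AAC GCA TTG AAA TTG AAC ACG ACA GGC GTT ACA CAA TTG GAA CAA ACA CTC CCA TAC — no ATG→stop ORF.
Frame -1: TAG TAT GGG AGT GTT TGT TCC AAT TGT GTA ACG CCT GTC GTG TTC AAT TTC AAT GCG TTG GTG AGA GTG TCT GGC — no ATG→stop ORF.
Frame -2: AGT ATG GGA GTG TTT GTT CCA ATT GTG TAA CGC CTG TCG TGT TCA ATT TCA ATG CGT TGG TGA GAG TGT CTG GCC — ATG at 5, stop TAA at 29 → 27 nt; ATG at 53, stop TGA at 62 → 12 nt.
Frame -3: GTA TGG GAG TGT TTG TTC CAA TTG TGT AAC GCC TGT CGT GTT CAA TTT CAA TGC GTT GGT GAG AGT GTC TGG — no ATG→stop ORF.
Frame -2 has an ORF of 9 codons (positions 5–31) ≥ 9, so yes.

yes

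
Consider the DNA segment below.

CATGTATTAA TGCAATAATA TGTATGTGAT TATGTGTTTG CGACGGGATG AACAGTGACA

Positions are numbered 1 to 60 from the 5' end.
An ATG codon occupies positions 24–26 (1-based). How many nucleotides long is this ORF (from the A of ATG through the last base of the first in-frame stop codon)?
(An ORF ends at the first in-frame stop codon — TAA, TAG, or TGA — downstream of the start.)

6

Codons from position 24: ATG (24–26), TGA (27–29).
TGA is the first in-frame stop; ORF spans 24–29, 6 nucleotides.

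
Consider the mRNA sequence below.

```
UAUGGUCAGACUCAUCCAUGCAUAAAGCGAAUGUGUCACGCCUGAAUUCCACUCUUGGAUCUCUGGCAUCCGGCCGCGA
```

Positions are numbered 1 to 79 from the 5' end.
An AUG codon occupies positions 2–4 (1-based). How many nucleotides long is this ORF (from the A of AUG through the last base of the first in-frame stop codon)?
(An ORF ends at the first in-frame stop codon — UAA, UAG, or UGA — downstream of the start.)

Codons from position 2: AUG (2–4), GUC (5–7), AGA (8–10), CUC (11–13), AUC (14–16), CAU (17–19), GCA (20–22), UAA (23–25).
UAA is the first in-frame stop; ORF spans 2–25, 24 nucleotides.

24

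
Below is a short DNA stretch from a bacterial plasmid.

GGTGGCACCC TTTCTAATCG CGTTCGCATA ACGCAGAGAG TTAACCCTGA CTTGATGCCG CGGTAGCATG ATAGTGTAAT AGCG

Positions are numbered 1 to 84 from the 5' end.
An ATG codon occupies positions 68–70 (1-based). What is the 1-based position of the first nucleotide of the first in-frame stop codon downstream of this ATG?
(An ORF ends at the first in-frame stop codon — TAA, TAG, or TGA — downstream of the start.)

Codons from position 68: ATG (68–70), ATA (71–73), GTG (74–76), TAA (77–79).
TAA is a stop codon; it begins at position 77.

77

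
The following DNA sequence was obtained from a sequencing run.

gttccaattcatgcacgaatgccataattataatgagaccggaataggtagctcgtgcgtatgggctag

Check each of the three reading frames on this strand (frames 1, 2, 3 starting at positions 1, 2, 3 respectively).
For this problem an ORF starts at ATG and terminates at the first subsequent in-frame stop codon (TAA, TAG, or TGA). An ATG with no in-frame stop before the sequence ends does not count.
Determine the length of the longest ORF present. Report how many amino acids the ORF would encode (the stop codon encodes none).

Frame 1: GTT CCA ATT CAT GCA CGA ATG CCA TAA TTA TAA TGA GAC CGG AAT AGG TAG CTC GTG CGT ATG GGC TAG — ATG at 19, stop TAA at 25 → 9 nt; ATG at 61, stop TAG at 67 → 9 nt.
Frame 2: TTC CAA TTC ATG CAC GAA TGC CAT AAT TAT AAT GAG ACC GGA ATA GGT AGC TCG TGC GTA TGG GCT — no ATG→stop ORF.
Frame 3: TCC AAT TCA TGC ACG AAT GCC ATA ATT ATA ATG AGA CCG GAA TAG GTA GCT CGT GCG TAT GGG CTA — ATG at 33, stop TAG at 45 → 15 nt.
Longest: frame 3, positions 33–47, 15 nt = 5 codons = 4 aa. → 4 amino acids.

4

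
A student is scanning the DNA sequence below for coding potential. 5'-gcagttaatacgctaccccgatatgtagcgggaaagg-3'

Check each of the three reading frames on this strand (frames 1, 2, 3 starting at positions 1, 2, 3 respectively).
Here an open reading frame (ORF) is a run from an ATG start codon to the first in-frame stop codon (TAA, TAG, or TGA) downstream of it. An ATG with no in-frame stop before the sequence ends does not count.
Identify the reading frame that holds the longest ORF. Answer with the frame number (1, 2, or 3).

Frame 1: GCA GTT AAT ACG CTA CCC CGA TAT GTA GCG GGA AAG — no ATG→stop ORF.
Frame 2: CAG TTA ATA CGC TAC CCC GAT ATG TAG CGG GAA AGG — ATG at 23, stop TAG at 26 → 6 nt.
Frame 3: AGT TAA TAC GCT ACC CCG ATA TGT AGC GGG AAA — no ATG→stop ORF.
Longest ORF is 6 nt in frame 2 (positions 23–28).

2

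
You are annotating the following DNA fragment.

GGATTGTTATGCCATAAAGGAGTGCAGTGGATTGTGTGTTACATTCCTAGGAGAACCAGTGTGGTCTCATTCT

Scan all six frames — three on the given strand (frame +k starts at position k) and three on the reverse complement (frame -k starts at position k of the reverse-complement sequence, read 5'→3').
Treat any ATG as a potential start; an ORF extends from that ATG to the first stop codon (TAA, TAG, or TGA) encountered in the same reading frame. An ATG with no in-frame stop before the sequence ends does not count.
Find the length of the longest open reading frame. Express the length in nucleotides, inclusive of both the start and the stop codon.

24

Reverse complement (5'→3'): AGAATGAGACCACACTGGTTCTCCTAGGAATGTAACACACAATCCACTGCACTCCTTTATGGCATAACAATCC
Frame +1: GGA TTG TTA TGC CAT AAA GGA GTG CAG TGG ATT GTG TGT TAC ATT CCT AGG AGA ACC AGT GTG GTC TCA TTC — no ATG→stop ORF.
Frame +2: GAT TGT TAT GCC ATA AAG GAG TGC AGT GGA TTG TGT GTT ACA TTC CTA GGA GAA CCA GTG TGG TCT CAT TCT — no ATG→stop ORF.
Frame +3: ATT GTT ATG CCA TAA AGG AGT GCA GTG GAT TGT GTG TTA CAT TCC TAG GAG AAC CAG TGT GGT CTC ATT — ATG at 9, stop TAA at 15 → 9 nt.
Frame -1: AGA ATG AGA CCA CAC TGG TTC TCC TAG GAA TGT AAC ACA CAA TCC ACT GCA CTC CTT TAT GGC ATA ACA ATC — ATG at 4, stop TAG at 25 → 24 nt.
Frame -2: GAA TGA GAC CAC ACT GGT TCT CCT AGG AAT GTA ACA CAC AAT CCA CTG CAC TCC TTT ATG GCA TAA CAA TCC — ATG at 59, stop TAA at 65 → 9 nt.
Frame -3: AAT GAG ACC ACA CTG GTT CTC CTA GGA ATG TAA CAC ACA ATC CAC TGC ACT CCT TTA TGG CAT AAC AAT — ATG at 30, stop TAA at 33 → 6 nt.
Longest: frame -1, positions 4–27, 24 nt = 8 codons = 7 aa. → 24 nucleotides.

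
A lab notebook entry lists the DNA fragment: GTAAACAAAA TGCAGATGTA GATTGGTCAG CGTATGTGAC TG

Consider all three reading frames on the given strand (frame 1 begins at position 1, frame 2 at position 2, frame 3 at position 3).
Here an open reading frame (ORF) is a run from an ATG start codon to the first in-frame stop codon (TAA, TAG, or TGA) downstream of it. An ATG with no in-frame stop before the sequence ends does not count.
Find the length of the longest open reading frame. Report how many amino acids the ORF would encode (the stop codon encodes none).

Frame 1: GTA AAC AAA ATG CAG ATG TAG ATT GGT CAG CGT ATG TGA CTG — ATG at 10, stop TAG at 19 → 12 nt; ATG at 16, stop TAG at 19 → 6 nt; ATG at 34, stop TGA at 37 → 6 nt.
Frame 2: TAA ACA AAA TGC AGA TGT AGA TTG GTC AGC GTA TGT GAC — no ATG→stop ORF.
Frame 3: AAA CAA AAT GCA GAT GTA GAT TGG TCA GCG TAT GTG ACT — no ATG→stop ORF.
Longest: frame 1, positions 10–21, 12 nt = 4 codons = 3 aa. → 3 amino acids.

3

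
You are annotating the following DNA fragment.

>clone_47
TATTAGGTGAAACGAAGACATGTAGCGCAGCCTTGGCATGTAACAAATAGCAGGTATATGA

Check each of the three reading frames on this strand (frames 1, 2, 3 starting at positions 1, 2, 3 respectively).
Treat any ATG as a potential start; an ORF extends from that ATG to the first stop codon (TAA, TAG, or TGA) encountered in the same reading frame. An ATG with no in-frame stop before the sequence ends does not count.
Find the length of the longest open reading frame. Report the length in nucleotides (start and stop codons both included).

Frame 1: TAT TAG GTG AAA CGA AGA CAT GTA GCG CAG CCT TGG CAT GTA ACA AAT AGC AGG TAT ATG — no ATG→stop ORF.
Frame 2: ATT AGG TGA AAC GAA GAC ATG TAG CGC AGC CTT GGC ATG TAA CAA ATA GCA GGT ATA TGA — ATG at 20, stop TAG at 23 → 6 nt; ATG at 38, stop TAA at 41 → 6 nt.
Frame 3: TTA GGT GAA ACG AAG ACA TGT AGC GCA GCC TTG GCA TGT AAC AAA TAG CAG GTA TAT — no ATG→stop ORF.
Longest: frame 2, positions 20–25, 6 nt = 2 codons = 1 aa. → 6 nucleotides.

6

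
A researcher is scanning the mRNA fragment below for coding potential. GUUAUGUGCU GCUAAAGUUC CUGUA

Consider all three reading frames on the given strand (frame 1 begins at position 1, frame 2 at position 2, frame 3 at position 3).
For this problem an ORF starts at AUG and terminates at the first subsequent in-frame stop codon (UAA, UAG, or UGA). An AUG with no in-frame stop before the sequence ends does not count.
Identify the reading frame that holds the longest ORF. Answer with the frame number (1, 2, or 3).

Frame 1: GUU AUG UGC UGC UAA AGU UCC UGU — AUG at 4, stop UAA at 13 → 12 nt.
Frame 2: UUA UGU GCU GCU AAA GUU CCU GUA — no AUG→stop ORF.
Frame 3: UAU GUG CUG CUA AAG UUC CUG — no AUG→stop ORF.
Longest ORF is 12 nt in frame 1 (positions 4–15).

1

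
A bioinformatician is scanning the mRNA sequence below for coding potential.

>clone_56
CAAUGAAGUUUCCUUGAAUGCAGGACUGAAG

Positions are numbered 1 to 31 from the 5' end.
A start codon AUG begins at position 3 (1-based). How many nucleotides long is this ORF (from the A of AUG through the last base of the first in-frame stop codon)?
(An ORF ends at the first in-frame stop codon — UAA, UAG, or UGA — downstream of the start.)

15

Codons from position 3: AUG (3–5), AAG (6–8), UUU (9–11), CCU (12–14), UGA (15–17).
UGA is the first in-frame stop; ORF spans 3–17, 15 nucleotides.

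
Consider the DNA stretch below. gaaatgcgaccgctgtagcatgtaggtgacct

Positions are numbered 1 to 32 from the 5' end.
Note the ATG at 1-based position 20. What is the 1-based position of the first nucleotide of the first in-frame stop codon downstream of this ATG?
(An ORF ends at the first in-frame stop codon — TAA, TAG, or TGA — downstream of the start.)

Codons from position 20: ATG (20–22), TAG (23–25).
TAG is a stop codon; it begins at position 23.

23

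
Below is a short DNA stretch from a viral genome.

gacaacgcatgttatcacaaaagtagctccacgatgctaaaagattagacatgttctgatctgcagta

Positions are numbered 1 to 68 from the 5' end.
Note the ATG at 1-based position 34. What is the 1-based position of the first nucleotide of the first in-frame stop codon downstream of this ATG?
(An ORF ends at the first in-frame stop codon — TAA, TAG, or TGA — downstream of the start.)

Codons from position 34: ATG (34–36), CTA (37–39), AAA (40–42), GAT (43–45), TAG (46–48).
TAG is a stop codon; it begins at position 46.

46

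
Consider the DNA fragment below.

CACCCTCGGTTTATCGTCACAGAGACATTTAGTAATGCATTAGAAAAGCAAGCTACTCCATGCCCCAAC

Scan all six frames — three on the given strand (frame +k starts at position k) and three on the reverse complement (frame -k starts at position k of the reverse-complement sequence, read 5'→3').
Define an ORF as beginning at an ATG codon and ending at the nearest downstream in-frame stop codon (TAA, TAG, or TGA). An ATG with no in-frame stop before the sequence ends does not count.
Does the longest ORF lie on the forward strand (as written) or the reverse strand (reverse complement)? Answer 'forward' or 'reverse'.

Reverse complement (5'→3'): GTTGGGGCATGGAGTAGCTTGCTTTTCTAATGCATTACTAAATGTCTCTGTGACGATAAACCGAGGGTG
Frame +1: CAC CCT CGG TTT ATC GTC ACA GAG ACA TTT AGT AAT GCA TTA GAA AAG CAA GCT ACT CCA TGC CCC AAC — no ATG→stop ORF.
Frame +2: ACC CTC GGT TTA TCG TCA CAG AGA CAT TTA GTA ATG CAT TAG AAA AGC AAG CTA CTC CAT GCC CCA — ATG at 35, stop TAG at 41 → 9 nt.
Frame +3: CCC TCG GTT TAT CGT CAC AGA GAC ATT TAG TAA TGC ATT AGA AAA GCA AGC TAC TCC ATG CCC CAA — no ATG→stop ORF.
Frame -1: GTT GGG GCA TGG AGT AGC TTG CTT TTC TAA TGC ATT ACT AAA TGT CTC TGT GAC GAT AAA CCG AGG GTG — no ATG→stop ORF.
Frame -2: TTG GGG CAT GGA GTA GCT TGC TTT TCT AAT GCA TTA CTA AAT GTC TCT GTG ACG ATA AAC CGA GGG — no ATG→stop ORF.
Frame -3: TGG GGC ATG GAG TAG CTT GCT TTT CTA ATG CAT TAC TAA ATG TCT CTG TGA CGA TAA ACC GAG GGT — ATG at 9, stop TAG at 15 → 9 nt; ATG at 30, stop TAA at 39 → 12 nt; ATG at 42, stop TGA at 51 → 12 nt.
Forward-strand max 9 nt; reverse-strand max 12 nt. The reverse strand has the longer ORF.

reverse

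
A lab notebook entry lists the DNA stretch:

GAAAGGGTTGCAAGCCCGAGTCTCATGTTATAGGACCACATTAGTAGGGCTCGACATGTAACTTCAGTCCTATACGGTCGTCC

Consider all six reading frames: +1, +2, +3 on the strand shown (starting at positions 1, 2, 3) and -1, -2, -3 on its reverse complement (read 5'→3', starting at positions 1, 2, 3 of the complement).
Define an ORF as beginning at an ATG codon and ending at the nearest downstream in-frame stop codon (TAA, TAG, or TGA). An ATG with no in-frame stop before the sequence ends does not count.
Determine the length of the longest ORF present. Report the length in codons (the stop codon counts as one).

10

Reverse complement (5'→3'): GGACGACCGTATAGGACTGAAGTTACATGTCGAGCCCTACTAATGTGGTCCTATAACATGAGACTCGGGCTTGCAACCCTTTC
Frame +1: GAA AGG GTT GCA AGC CCG AGT CTC ATG TTA TAG GAC CAC ATT AGT AGG GCT CGA CAT GTA ACT TCA GTC CTA TAC GGT CGT — ATG at 25, stop TAG at 31 → 9 nt.
Frame +2: AAA GGG TTG CAA GCC CGA GTC TCA TGT TAT AGG ACC ACA TTA GTA GGG CTC GAC ATG TAA CTT CAG TCC TAT ACG GTC GTC — ATG at 56, stop TAA at 59 → 6 nt.
Frame +3: AAG GGT TGC AAG CCC GAG TCT CAT GTT ATA GGA CCA CAT TAG TAG GGC TCG ACA TGT AAC TTC AGT CCT ATA CGG TCG TCC — no ATG→stop ORF.
Frame -1: GGA CGA CCG TAT AGG ACT GAA GTT ACA TGT CGA GCC CTA CTA ATG TGG TCC TAT AAC ATG AGA CTC GGG CTT GCA ACC CTT — no ATG→stop ORF.
Frame -2: GAC GAC CGT ATA GGA CTG AAG TTA CAT GTC GAG CCC TAC TAA TGT GGT CCT ATA ACA TGA GAC TCG GGC TTG CAA CCC TTT — no ATG→stop ORF.
Frame -3: ACG ACC GTA TAG GAC TGA AGT TAC ATG TCG AGC CCT ACT AAT GTG GTC CTA TAA CAT GAG ACT CGG GCT TGC AAC CCT TTC — ATG at 27, stop TAA at 54 → 30 nt.
Longest: frame -3, positions 27–56, 30 nt = 10 codons = 9 aa. → 10 codons.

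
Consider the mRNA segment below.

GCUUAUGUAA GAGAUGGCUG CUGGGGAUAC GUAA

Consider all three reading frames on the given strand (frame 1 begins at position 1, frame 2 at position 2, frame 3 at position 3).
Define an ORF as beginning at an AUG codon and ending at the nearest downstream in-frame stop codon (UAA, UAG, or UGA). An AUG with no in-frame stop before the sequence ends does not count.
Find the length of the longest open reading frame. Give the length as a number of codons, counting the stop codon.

7

Frame 1: GCU UAU GUA AGA GAU GGC UGC UGG GGA UAC GUA — no AUG→stop ORF.
Frame 2: CUU AUG UAA GAG AUG GCU GCU GGG GAU ACG UAA — AUG at 5, stop UAA at 8 → 6 nt; AUG at 14, stop UAA at 32 → 21 nt.
Frame 3: UUA UGU AAG AGA UGG CUG CUG GGG AUA CGU — no AUG→stop ORF.
Longest: frame 2, positions 14–34, 21 nt = 7 codons = 6 aa. → 7 codons.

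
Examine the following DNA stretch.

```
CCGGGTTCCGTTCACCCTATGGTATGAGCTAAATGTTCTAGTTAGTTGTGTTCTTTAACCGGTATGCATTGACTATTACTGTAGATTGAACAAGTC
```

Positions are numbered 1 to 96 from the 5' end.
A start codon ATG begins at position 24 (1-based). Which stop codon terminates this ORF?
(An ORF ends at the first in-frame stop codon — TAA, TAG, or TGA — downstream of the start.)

TAA

Codons from position 24: ATG (24–26), AGC (27–29), TAA (30–32).
The first in-frame stop codon is TAA.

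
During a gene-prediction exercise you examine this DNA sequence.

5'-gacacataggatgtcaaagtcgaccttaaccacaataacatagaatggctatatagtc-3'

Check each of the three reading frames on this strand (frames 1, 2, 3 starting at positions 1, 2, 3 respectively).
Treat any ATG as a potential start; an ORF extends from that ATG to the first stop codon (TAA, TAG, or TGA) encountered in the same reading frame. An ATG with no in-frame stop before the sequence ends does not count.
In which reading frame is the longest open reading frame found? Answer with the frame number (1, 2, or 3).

2

Frame 1: GAC ACA TAG GAT GTC AAA GTC GAC CTT AAC CAC AAT AAC ATA GAA TGG CTA TAT AGT — no ATG→stop ORF.
Frame 2: ACA CAT AGG ATG TCA AAG TCG ACC TTA ACC ACA ATA ACA TAG AAT GGC TAT ATA GTC — ATG at 11, stop TAG at 41 → 33 nt.
Frame 3: CAC ATA GGA TGT CAA AGT CGA CCT TAA CCA CAA TAA CAT AGA ATG GCT ATA TAG — ATG at 45, stop TAG at 54 → 12 nt.
Longest ORF is 33 nt in frame 2 (positions 11–43).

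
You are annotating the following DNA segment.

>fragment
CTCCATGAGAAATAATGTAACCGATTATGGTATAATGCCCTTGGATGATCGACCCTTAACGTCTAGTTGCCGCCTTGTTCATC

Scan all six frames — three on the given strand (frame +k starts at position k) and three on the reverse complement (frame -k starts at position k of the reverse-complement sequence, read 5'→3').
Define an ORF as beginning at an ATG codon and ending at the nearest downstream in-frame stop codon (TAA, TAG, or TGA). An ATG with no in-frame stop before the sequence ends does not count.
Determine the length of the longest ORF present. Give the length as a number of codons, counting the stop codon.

9

Reverse complement (5'→3'): GATGAACAAGGCGGCAACTAGACGTTAAGGGTCGATCATCCAAGGGCATTATACCATAATCGGTTACATTATTTCTCATGGAG
Frame +1: CTC CAT GAG AAA TAA TGT AAC CGA TTA TGG TAT AAT GCC CTT GGA TGA TCG ACC CTT AAC GTC TAG TTG CCG CCT TGT TCA — no ATG→stop ORF.
Frame +2: TCC ATG AGA AAT AAT GTA ACC GAT TAT GGT ATA ATG CCC TTG GAT GAT CGA CCC TTA ACG TCT AGT TGC CGC CTT GTT CAT — no ATG→stop ORF.
Frame +3: CCA TGA GAA ATA ATG TAA CCG ATT ATG GTA TAA TGC CCT TGG ATG ATC GAC CCT TAA CGT CTA GTT GCC GCC TTG TTC ATC — ATG at 15, stop TAA at 18 → 6 nt; ATG at 27, stop TAA at 33 → 9 nt; ATG at 45, stop TAA at 57 → 15 nt.
Frame -1: GAT GAA CAA GGC GGC AAC TAG ACG TTA AGG GTC GAT CAT CCA AGG GCA TTA TAC CAT AAT CGG TTA CAT TAT TTC TCA TGG — no ATG→stop ORF.
Frame -2: ATG AAC AAG GCG GCA ACT AGA CGT TAA GGG TCG ATC ATC CAA GGG CAT TAT ACC ATA ATC GGT TAC ATT ATT TCT CAT GGA — ATG at 2, stop TAA at 26 → 27 nt.
Frame -3: TGA ACA AGG CGG CAA CTA GAC GTT AAG GGT CGA TCA TCC AAG GGC ATT ATA CCA TAA TCG GTT ACA TTA TTT CTC ATG GAG — no ATG→stop ORF.
Longest: frame -2, positions 2–28, 27 nt = 9 codons = 8 aa. → 9 codons.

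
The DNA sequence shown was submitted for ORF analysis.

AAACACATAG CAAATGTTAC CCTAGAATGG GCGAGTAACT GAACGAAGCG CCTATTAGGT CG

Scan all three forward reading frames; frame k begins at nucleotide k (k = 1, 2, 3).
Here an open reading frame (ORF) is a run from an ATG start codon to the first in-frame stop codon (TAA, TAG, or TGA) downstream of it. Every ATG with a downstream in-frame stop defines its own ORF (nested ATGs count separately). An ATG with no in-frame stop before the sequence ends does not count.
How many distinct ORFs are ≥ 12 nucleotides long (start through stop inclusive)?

2

Frame 1: AAA CAC ATA GCA AAT GTT ACC CTA GAA TGG GCG AGT AAC TGA ACG AAG CGC CTA TTA GGT — no ATG→stop ORF.
Frame 2: AAC ACA TAG CAA ATG TTA CCC TAG AAT GGG CGA GTA ACT GAA CGA AGC GCC TAT TAG GTC — ATG at 14, stop TAG at 23 → 12 nt.
Frame 3: ACA CAT AGC AAA TGT TAC CCT AGA ATG GGC GAG TAA CTG AAC GAA GCG CCT ATT AGG TCG — ATG at 27, stop TAA at 36 → 12 nt.
ORFs ≥ 12 nucleotides: frame 2 14–25 (12 nucleotides), frame 3 27–38 (12 nucleotides). Count = 2.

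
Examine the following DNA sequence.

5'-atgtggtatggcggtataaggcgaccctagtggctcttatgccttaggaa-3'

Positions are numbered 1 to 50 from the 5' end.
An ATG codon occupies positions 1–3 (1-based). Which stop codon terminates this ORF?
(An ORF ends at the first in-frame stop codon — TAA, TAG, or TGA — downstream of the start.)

Codons from position 1: ATG (1–3), TGG (4–6), TAT (7–9), GGC (10–12), GGT (13–15), ATA (16–18), AGG (19–21), CGA (22–24), CCC (25–27), TAG (28–30).
The first in-frame stop codon is TAG.

TAG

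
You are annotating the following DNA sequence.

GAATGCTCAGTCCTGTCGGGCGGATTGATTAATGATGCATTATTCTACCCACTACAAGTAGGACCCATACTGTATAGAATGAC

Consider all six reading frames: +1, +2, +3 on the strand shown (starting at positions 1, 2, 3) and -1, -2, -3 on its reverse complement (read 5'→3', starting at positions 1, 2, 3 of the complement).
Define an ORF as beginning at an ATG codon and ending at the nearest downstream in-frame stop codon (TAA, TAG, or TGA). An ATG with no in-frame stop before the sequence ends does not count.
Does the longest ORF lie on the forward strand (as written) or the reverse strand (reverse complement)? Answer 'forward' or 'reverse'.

Reverse complement (5'→3'): GTCATTCTATACAGTATGGGTCCTACTTGTAGTGGGTAGAATAATGCATCATTAATCAATCCGCCCGACAGGACTGAGCATTC
Frame +1: GAA TGC TCA GTC CTG TCG GGC GGA TTG ATT AAT GAT GCA TTA TTC TAC CCA CTA CAA GTA GGA CCC ATA CTG TAT AGA ATG — no ATG→stop ORF.
Frame +2: AAT GCT CAG TCC TGT CGG GCG GAT TGA TTA ATG ATG CAT TAT TCT ACC CAC TAC AAG TAG GAC CCA TAC TGT ATA GAA TGA — ATG at 32, stop TAG at 59 → 30 nt; ATG at 35, stop TAG at 59 → 27 nt.
Frame +3: ATG CTC AGT CCT GTC GGG CGG ATT GAT TAA TGA TGC ATT ATT CTA CCC ACT ACA AGT AGG ACC CAT ACT GTA TAG AAT GAC — ATG at 3, stop TAA at 30 → 30 nt.
Frame -1: GTC ATT CTA TAC AGT ATG GGT CCT ACT TGT AGT GGG TAG AAT AAT GCA TCA TTA ATC AAT CCG CCC GAC AGG ACT GAG CAT — ATG at 16, stop TAG at 37 → 24 nt.
Frame -2: TCA TTC TAT ACA GTA TGG GTC CTA CTT GTA GTG GGT AGA ATA ATG CAT CAT TAA TCA ATC CGC CCG ACA GGA CTG AGC ATT — ATG at 44, stop TAA at 53 → 12 nt.
Frame -3: CAT TCT ATA CAG TAT GGG TCC TAC TTG TAG TGG GTA GAA TAA TGC ATC ATT AAT CAA TCC GCC CGA CAG GAC TGA GCA TTC — no ATG→stop ORF.
Forward-strand max 30 nt; reverse-strand max 24 nt. The forward strand has the longer ORF.

forward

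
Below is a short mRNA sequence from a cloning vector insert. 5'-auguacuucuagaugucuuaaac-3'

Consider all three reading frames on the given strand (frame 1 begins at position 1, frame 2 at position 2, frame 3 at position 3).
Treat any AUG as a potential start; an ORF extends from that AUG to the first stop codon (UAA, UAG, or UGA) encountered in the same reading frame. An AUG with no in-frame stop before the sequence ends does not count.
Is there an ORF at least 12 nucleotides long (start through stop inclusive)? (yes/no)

yes

Frame 1: AUG UAC UUC UAG AUG UCU UAA — AUG at 1, stop UAG at 10 → 12 nt; AUG at 13, stop UAA at 19 → 9 nt.
Frame 2: UGU ACU UCU AGA UGU CUU AAA — no AUG→stop ORF.
Frame 3: GUA CUU CUA GAU GUC UUA AAC — no AUG→stop ORF.
Frame 1 has an ORF of 12 nucleotides (positions 1–12) ≥ 12, so yes.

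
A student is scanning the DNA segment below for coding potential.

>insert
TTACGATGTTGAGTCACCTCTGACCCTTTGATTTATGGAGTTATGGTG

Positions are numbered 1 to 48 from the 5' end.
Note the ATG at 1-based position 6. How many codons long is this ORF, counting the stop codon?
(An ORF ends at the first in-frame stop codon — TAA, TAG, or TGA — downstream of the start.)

6

Codons from position 6: ATG (6–8), TTG (9–11), AGT (12–14), CAC (15–17), CTC (18–20), TGA (21–23).
TGA is the first in-frame stop; that's 6 codons including the stop.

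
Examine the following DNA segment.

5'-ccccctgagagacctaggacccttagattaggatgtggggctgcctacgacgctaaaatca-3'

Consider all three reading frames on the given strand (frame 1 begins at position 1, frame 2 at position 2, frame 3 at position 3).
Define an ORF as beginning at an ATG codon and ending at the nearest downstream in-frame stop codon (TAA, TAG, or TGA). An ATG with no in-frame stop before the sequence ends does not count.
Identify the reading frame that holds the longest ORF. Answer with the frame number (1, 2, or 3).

3

Frame 1: CCC CCT GAG AGA CCT AGG ACC CTT AGA TTA GGA TGT GGG GCT GCC TAC GAC GCT AAA ATC — no ATG→stop ORF.
Frame 2: CCC CTG AGA GAC CTA GGA CCC TTA GAT TAG GAT GTG GGG CTG CCT ACG ACG CTA AAA TCA — no ATG→stop ORF.
Frame 3: CCC TGA GAG ACC TAG GAC CCT TAG ATT AGG ATG TGG GGC TGC CTA CGA CGC TAA AAT — ATG at 33, stop TAA at 54 → 24 nt.
Longest ORF is 24 nt in frame 3 (positions 33–56).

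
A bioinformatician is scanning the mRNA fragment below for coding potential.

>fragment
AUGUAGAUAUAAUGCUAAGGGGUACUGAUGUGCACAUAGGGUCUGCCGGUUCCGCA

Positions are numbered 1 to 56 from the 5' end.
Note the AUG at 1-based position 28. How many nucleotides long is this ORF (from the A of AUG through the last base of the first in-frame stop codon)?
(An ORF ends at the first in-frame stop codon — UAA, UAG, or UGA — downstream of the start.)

Codons from position 28: AUG (28–30), UGC (31–33), ACA (34–36), UAG (37–39).
UAG is the first in-frame stop; ORF spans 28–39, 12 nucleotides.

12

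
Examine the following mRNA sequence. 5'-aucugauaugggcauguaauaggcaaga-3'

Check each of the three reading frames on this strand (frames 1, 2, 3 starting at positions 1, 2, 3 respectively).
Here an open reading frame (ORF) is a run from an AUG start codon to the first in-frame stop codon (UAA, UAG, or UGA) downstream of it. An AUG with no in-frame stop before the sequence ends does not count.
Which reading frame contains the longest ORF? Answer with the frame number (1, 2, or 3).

Frame 1: AUC UGA UAU GGG CAU GUA AUA GGC AAG — no AUG→stop ORF.
Frame 2: UCU GAU AUG GGC AUG UAA UAG GCA AGA — AUG at 8, stop UAA at 17 → 12 nt; AUG at 14, stop UAA at 17 → 6 nt.
Frame 3: CUG AUA UGG GCA UGU AAU AGG CAA — no AUG→stop ORF.
Longest ORF is 12 nt in frame 2 (positions 8–19).

2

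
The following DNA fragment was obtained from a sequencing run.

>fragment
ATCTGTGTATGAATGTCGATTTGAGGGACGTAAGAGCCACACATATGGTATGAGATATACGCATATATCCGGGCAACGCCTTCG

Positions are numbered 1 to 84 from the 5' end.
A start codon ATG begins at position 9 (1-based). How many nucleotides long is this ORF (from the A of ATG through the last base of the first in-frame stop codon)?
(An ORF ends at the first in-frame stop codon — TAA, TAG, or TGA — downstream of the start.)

Codons from position 9: ATG (9–11), AAT (12–14), GTC (15–17), GAT (18–20), TTG (21–23), AGG (24–26), GAC (27–29), GTA (30–32), AGA (33–35), GCC (36–38), ACA (39–41), CAT (42–44), ATG (45–47), GTA (48–50), TGA (51–53).
TGA is the first in-frame stop; ORF spans 9–53, 45 nucleotides.

45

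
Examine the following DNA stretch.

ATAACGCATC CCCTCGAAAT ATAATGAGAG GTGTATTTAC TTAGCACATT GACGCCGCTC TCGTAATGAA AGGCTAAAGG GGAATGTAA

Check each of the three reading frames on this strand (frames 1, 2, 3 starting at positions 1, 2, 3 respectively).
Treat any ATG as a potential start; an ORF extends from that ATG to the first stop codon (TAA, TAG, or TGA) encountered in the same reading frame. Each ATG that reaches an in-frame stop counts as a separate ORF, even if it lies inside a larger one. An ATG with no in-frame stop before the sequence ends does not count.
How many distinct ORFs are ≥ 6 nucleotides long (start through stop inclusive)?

3

Frame 1: ATA ACG CAT CCC CTC GAA ATA TAA TGA GAG GTG TAT TTA CTT AGC ACA TTG ACG CCG CTC TCG TAA TGA AAG GCT AAA GGG GAA TGT — no ATG→stop ORF.
Frame 2: TAA CGC ATC CCC TCG AAA TAT AAT GAG AGG TGT ATT TAC TTA GCA CAT TGA CGC CGC TCT CGT AAT GAA AGG CTA AAG GGG AAT GTA — no ATG→stop ORF.
Frame 3: AAC GCA TCC CCT CGA AAT ATA ATG AGA GGT GTA TTT ACT TAG CAC ATT GAC GCC GCT CTC GTA ATG AAA GGC TAA AGG GGA ATG TAA — ATG at 24, stop TAG at 42 → 21 nt; ATG at 66, stop TAA at 75 → 12 nt; ATG at 84, stop TAA at 87 → 6 nt.
ORFs ≥ 6 nucleotides: frame 3 24–44 (21 nucleotides), frame 3 66–77 (12 nucleotides), frame 3 84–89 (6 nucleotides). Count = 3.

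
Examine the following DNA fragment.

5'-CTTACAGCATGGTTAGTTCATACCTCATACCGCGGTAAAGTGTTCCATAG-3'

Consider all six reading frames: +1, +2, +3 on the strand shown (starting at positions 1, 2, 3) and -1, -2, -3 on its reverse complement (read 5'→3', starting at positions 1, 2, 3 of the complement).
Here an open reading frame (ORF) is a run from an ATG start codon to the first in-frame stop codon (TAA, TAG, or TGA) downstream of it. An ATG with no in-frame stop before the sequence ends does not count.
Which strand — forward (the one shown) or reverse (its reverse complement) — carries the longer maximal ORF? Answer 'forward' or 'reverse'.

forward

Reverse complement (5'→3'): CTATGGAACACTTTACCGCGGTATGAGGTATGAACTAACCATGCTGTAAG
Frame +1: CTT ACA GCA TGG TTA GTT CAT ACC TCA TAC CGC GGT AAA GTG TTC CAT — no ATG→stop ORF.
Frame +2: TTA CAG CAT GGT TAG TTC ATA CCT CAT ACC GCG GTA AAG TGT TCC ATA — no ATG→stop ORF.
Frame +3: TAC AGC ATG GTT AGT TCA TAC CTC ATA CCG CGG TAA AGT GTT CCA TAG — ATG at 9, stop TAA at 36 → 30 nt.
Frame -1: CTA TGG AAC ACT TTA CCG CGG TAT GAG GTA TGA ACT AAC CAT GCT GTA — no ATG→stop ORF.
Frame -2: TAT GGA ACA CTT TAC CGC GGT ATG AGG TAT GAA CTA ACC ATG CTG TAA — ATG at 23, stop TAA at 47 → 27 nt; ATG at 41, stop TAA at 47 → 9 nt.
Frame -3: ATG GAA CAC TTT ACC GCG GTA TGA GGT ATG AAC TAA CCA TGC TGT AAG — ATG at 3, stop TGA at 24 → 24 nt; ATG at 30, stop TAA at 36 → 9 nt.
Forward-strand max 30 nt; reverse-strand max 27 nt. The forward strand has the longer ORF.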